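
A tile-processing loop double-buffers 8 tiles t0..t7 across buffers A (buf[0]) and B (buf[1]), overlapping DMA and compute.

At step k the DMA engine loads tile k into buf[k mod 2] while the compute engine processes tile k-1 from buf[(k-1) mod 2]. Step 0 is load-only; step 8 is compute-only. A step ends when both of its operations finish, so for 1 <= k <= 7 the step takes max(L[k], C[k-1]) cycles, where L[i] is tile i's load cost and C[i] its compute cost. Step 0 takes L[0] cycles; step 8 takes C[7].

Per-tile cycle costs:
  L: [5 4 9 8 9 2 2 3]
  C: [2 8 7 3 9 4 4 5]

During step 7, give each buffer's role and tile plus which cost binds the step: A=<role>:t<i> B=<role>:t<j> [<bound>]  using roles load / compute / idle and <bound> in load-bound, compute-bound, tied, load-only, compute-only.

  0. 5=5c; end=5; A:t0 B:-
  1. max(4,2)=4c; end=9; A:t0 B:t1
  2. max(9,8)=9c; end=18; A:t2 B:t1
  3. max(8,7)=8c; end=26; A:t2 B:t3
  4. max(9,3)=9c; end=35; A:t4 B:t3
  5. max(2,9)=9c; end=44; A:t4 B:t5
  6. max(2,4)=4c; end=48; A:t6 B:t5
  7. max(3,4)=4c; end=52; A:t6 B:t7
  8. 5=5c; end=57; A:t6 B:t7

step 7: A=compute:t6 B=load:t7 [compute-bound]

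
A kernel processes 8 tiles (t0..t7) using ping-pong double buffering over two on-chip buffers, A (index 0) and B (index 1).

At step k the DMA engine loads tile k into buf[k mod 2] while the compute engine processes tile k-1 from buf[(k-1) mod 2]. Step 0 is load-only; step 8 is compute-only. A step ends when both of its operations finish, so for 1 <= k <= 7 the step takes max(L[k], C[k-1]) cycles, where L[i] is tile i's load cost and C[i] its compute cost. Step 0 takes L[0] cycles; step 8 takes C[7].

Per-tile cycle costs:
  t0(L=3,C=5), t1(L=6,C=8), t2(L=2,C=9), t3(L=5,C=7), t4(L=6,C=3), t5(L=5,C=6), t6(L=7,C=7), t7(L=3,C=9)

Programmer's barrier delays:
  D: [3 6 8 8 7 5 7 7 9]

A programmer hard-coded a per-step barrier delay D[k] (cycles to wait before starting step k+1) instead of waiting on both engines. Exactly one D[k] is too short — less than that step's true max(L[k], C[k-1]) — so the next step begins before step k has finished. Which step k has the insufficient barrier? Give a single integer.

hazard at step 3

step 0: need L[0]=3 = 3; D[0]=3 ok
step 1: need max(L[1]=6,C[0]=5) = 6; D[1]=6 ok
step 2: need max(L[2]=2,C[1]=8) = 8; D[2]=8 ok
step 3: need max(L[3]=5,C[2]=9) = 9; D[3]=8 SHORT
step 4: need max(L[4]=6,C[3]=7) = 7; D[4]=7 ok
step 5: need max(L[5]=5,C[4]=3) = 5; D[5]=5 ok
step 6: need max(L[6]=7,C[5]=6) = 7; D[6]=7 ok
step 7: need max(L[7]=3,C[6]=7) = 7; D[7]=7 ok
step 8: need C[7]=9 = 9; D[8]=9 ok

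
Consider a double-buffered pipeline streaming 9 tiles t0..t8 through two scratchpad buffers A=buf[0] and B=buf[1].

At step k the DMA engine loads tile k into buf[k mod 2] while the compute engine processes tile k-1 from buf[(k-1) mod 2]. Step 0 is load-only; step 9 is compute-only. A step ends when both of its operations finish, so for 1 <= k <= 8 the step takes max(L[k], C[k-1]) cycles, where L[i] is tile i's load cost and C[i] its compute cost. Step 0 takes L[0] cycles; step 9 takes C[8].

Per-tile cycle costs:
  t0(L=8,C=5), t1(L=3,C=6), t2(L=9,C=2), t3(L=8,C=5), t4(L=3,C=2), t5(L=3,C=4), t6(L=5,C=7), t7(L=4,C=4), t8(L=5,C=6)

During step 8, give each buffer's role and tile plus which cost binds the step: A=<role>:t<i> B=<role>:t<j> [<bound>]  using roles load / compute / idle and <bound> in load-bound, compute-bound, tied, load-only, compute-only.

step 8: A=load:t8 B=compute:t7 [load-bound]

k=0 load=t0/8c comp=- wait=8 total=8
k=1 load=t1/3c comp=t0/5c wait=5 total=13
k=2 load=t2/9c comp=t1/6c wait=9 total=22
k=3 load=t3/8c comp=t2/2c wait=8 total=30
k=4 load=t4/3c comp=t3/5c wait=5 total=35
k=5 load=t5/3c comp=t4/2c wait=3 total=38
k=6 load=t6/5c comp=t5/4c wait=5 total=43
k=7 load=t7/4c comp=t6/7c wait=7 total=50
k=8 load=t8/5c comp=t7/4c wait=5 total=55
k=9 load=- comp=t8/6c wait=6 total=61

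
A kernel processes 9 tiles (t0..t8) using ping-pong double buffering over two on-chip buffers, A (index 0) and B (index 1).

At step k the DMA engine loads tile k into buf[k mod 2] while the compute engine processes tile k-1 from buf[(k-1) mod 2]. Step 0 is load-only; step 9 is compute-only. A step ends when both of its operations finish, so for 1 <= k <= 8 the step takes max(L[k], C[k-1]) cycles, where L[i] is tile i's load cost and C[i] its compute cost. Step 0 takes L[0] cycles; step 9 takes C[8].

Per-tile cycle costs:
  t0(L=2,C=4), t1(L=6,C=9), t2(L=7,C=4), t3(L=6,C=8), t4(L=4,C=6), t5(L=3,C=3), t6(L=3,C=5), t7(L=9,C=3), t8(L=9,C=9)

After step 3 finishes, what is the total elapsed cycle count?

  0. 2=2c; end=2; A:t0 B:-
  1. max(6,4)=6c; end=8; A:t0 B:t1
  2. max(7,9)=9c; end=17; A:t2 B:t1
  3. max(6,4)=6c; end=23; A:t2 B:t3
  4. max(4,8)=8c; end=31; A:t4 B:t3
  5. max(3,6)=6c; end=37; A:t4 B:t5
  6. max(3,3)=3c; end=40; A:t6 B:t5
  7. max(9,5)=9c; end=49; A:t6 B:t7
  8. max(9,3)=9c; end=58; A:t8 B:t7
  9. 9=9c; end=67; A:t8 B:t7

end_cycle[3] = 23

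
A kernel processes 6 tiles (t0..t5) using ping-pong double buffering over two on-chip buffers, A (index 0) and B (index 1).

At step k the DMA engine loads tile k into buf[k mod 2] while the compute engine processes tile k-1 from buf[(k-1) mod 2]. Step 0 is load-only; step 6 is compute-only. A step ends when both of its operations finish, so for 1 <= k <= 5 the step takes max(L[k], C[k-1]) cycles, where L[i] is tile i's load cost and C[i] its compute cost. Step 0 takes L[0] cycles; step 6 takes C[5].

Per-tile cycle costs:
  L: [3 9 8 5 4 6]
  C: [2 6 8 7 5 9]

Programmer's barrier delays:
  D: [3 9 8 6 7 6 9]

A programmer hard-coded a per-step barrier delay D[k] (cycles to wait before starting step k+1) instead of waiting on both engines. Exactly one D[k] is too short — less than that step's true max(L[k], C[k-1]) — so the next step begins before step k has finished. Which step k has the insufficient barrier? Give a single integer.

hazard at step 3

[0] required=L[0]=3=3 vs D=3 ok
[1] required=max(L[1]=9,C[0]=2)=9 vs D=9 ok
[2] required=max(L[2]=8,C[1]=6)=8 vs D=8 ok
[3] required=max(L[3]=5,C[2]=8)=8 vs D=6 SHORT
[4] required=max(L[4]=4,C[3]=7)=7 vs D=7 ok
[5] required=max(L[5]=6,C[4]=5)=6 vs D=6 ok
[6] required=C[5]=9=9 vs D=9 ok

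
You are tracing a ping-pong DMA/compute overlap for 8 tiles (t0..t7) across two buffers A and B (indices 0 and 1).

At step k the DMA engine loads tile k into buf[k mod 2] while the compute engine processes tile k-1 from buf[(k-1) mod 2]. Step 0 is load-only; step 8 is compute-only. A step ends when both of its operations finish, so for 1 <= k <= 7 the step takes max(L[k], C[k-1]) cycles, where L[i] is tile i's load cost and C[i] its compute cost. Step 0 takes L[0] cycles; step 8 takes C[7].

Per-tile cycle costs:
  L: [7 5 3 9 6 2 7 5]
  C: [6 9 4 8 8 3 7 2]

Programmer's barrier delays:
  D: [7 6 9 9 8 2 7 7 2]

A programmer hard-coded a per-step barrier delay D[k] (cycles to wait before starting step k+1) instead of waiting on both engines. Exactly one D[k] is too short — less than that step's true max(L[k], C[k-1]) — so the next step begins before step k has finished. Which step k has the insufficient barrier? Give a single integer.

step 0: need L[0]=7 = 7; D[0]=7 ok
step 1: need max(L[1]=5,C[0]=6) = 6; D[1]=6 ok
step 2: need max(L[2]=3,C[1]=9) = 9; D[2]=9 ok
step 3: need max(L[3]=9,C[2]=4) = 9; D[3]=9 ok
step 4: need max(L[4]=6,C[3]=8) = 8; D[4]=8 ok
step 5: need max(L[5]=2,C[4]=8) = 8; D[5]=2 SHORT
step 6: need max(L[6]=7,C[5]=3) = 7; D[6]=7 ok
step 7: need max(L[7]=5,C[6]=7) = 7; D[7]=7 ok
step 8: need C[7]=2 = 2; D[8]=2 ok

hazard at step 5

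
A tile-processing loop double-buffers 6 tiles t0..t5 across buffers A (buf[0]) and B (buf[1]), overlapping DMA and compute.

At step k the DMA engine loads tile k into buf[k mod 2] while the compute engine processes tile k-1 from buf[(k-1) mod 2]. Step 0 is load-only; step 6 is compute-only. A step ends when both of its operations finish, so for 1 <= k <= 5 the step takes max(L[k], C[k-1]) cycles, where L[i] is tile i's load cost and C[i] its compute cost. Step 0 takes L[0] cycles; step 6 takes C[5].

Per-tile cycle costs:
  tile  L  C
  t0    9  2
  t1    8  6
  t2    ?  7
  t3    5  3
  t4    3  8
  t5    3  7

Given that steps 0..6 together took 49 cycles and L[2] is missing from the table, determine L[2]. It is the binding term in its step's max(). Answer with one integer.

L[2] = 7

step 0 = dur = L[0]=9 = 9
step 1 = dur = max(L[1]=8, C[0]=2) = 8
step 2 = dur = max(L[2]=?, C[1]=6) = L[2]  (unknown; binding)
step 3 = dur = max(L[3]=5, C[2]=7) = 7
step 4 = dur = max(L[4]=3, C[3]=3) = 3
step 5 = dur = max(L[5]=3, C[4]=8) = 8
step 6 = dur = C[5]=7 = 7
sum of known step durations = 42
dur[2] = total - known = 49 - 42 = 7
L[2] is the binding max in step 2, so L[2] = dur[2] = 7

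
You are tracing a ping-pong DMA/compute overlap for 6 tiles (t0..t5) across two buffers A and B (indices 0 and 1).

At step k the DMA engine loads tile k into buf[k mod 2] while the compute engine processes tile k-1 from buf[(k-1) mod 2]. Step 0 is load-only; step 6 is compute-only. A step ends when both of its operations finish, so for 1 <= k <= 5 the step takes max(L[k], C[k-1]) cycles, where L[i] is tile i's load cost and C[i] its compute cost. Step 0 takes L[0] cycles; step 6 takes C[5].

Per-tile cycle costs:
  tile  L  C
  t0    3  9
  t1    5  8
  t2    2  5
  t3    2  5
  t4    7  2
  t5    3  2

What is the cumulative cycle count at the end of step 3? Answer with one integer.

  0. 3=3c; end=3; A:t0 B:-
  1. max(5,9)=9c; end=12; A:t0 B:t1
  2. max(2,8)=8c; end=20; A:t2 B:t1
  3. max(2,5)=5c; end=25; A:t2 B:t3
  4. max(7,5)=7c; end=32; A:t4 B:t3
  5. max(3,2)=3c; end=35; A:t4 B:t5
  6. 2=2c; end=37; A:t4 B:t5

end_cycle[3] = 25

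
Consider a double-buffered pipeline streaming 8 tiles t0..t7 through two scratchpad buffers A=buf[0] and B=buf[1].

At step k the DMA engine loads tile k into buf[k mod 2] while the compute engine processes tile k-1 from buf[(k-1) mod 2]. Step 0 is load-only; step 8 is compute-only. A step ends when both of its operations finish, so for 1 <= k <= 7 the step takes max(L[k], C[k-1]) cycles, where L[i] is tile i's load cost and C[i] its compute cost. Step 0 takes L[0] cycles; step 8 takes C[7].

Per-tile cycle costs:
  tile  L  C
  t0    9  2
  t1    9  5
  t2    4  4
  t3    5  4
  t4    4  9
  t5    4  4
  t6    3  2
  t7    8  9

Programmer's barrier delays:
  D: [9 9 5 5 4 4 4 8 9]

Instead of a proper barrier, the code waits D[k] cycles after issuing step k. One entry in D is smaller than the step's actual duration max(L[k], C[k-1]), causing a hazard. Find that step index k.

hazard at step 5

step 0: need L[0]=9 = 9; D[0]=9 ok
step 1: need max(L[1]=9,C[0]=2) = 9; D[1]=9 ok
step 2: need max(L[2]=4,C[1]=5) = 5; D[2]=5 ok
step 3: need max(L[3]=5,C[2]=4) = 5; D[3]=5 ok
step 4: need max(L[4]=4,C[3]=4) = 4; D[4]=4 ok
step 5: need max(L[5]=4,C[4]=9) = 9; D[5]=4 SHORT
step 6: need max(L[6]=3,C[5]=4) = 4; D[6]=4 ok
step 7: need max(L[7]=8,C[6]=2) = 8; D[7]=8 ok
step 8: need C[7]=9 = 9; D[8]=9 ok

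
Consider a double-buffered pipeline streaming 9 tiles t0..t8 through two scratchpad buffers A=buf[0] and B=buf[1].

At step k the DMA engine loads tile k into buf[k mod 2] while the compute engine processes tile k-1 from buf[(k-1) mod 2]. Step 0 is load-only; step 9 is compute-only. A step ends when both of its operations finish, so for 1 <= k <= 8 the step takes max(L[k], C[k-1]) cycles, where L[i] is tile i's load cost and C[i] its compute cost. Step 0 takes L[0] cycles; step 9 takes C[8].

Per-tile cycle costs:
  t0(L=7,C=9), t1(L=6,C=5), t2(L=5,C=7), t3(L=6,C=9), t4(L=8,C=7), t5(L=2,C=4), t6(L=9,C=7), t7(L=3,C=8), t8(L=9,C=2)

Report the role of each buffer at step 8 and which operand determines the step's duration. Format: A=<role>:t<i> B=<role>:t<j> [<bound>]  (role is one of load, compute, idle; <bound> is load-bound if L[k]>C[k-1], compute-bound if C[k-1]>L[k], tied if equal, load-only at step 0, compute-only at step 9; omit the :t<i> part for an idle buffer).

[0] DMA t0→A (7c) ∥ CU idle ⇒ 7c, clock 7
[1] DMA t1→B (6c) ∥ CU A:t0 (9c) ⇒ 9c, clock 16
[2] DMA t2→A (5c) ∥ CU B:t1 (5c) ⇒ 5c, clock 21
[3] DMA t3→B (6c) ∥ CU A:t2 (7c) ⇒ 7c, clock 28
[4] DMA t4→A (8c) ∥ CU B:t3 (9c) ⇒ 9c, clock 37
[5] DMA t5→B (2c) ∥ CU A:t4 (7c) ⇒ 7c, clock 44
[6] DMA t6→A (9c) ∥ CU B:t5 (4c) ⇒ 9c, clock 53
[7] DMA t7→B (3c) ∥ CU A:t6 (7c) ⇒ 7c, clock 60
[8] DMA t8→A (9c) ∥ CU B:t7 (8c) ⇒ 9c, clock 69
[9] DMA idle ∥ CU A:t8 (2c) ⇒ 2c, clock 71

step 8: A=load:t8 B=compute:t7 [load-bound]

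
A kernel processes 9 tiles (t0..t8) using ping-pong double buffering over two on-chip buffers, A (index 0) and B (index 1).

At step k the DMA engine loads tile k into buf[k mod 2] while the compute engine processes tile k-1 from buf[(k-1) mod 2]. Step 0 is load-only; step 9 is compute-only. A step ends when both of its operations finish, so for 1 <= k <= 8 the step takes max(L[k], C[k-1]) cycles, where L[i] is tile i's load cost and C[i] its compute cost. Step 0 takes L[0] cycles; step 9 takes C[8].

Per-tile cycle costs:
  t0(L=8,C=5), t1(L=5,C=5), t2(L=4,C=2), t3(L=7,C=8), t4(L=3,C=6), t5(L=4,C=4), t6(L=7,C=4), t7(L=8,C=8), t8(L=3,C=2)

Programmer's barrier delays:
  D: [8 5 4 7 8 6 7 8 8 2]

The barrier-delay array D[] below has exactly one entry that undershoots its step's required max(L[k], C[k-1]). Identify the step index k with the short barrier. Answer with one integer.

hazard at step 2

step 0: need L[0]=8 = 8; D[0]=8 ok
step 1: need max(L[1]=5,C[0]=5) = 5; D[1]=5 ok
step 2: need max(L[2]=4,C[1]=5) = 5; D[2]=4 SHORT
step 3: need max(L[3]=7,C[2]=2) = 7; D[3]=7 ok
step 4: need max(L[4]=3,C[3]=8) = 8; D[4]=8 ok
step 5: need max(L[5]=4,C[4]=6) = 6; D[5]=6 ok
step 6: need max(L[6]=7,C[5]=4) = 7; D[6]=7 ok
step 7: need max(L[7]=8,C[6]=4) = 8; D[7]=8 ok
step 8: need max(L[8]=3,C[7]=8) = 8; D[8]=8 ok
step 9: need C[8]=2 = 2; D[9]=2 ok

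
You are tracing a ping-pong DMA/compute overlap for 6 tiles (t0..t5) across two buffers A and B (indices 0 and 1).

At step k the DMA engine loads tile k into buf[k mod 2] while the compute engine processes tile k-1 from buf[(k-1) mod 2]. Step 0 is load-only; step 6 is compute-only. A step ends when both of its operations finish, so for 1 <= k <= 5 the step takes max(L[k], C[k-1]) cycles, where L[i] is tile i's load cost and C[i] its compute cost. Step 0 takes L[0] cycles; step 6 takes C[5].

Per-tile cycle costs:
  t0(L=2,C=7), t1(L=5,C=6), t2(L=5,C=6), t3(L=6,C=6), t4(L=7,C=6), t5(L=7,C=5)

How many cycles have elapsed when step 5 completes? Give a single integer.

[0] DMA t0→A (2c) ∥ CU idle ⇒ 2c, clock 2
[1] DMA t1→B (5c) ∥ CU A:t0 (7c) ⇒ 7c, clock 9
[2] DMA t2→A (5c) ∥ CU B:t1 (6c) ⇒ 6c, clock 15
[3] DMA t3→B (6c) ∥ CU A:t2 (6c) ⇒ 6c, clock 21
[4] DMA t4→A (7c) ∥ CU B:t3 (6c) ⇒ 7c, clock 28
[5] DMA t5→B (7c) ∥ CU A:t4 (6c) ⇒ 7c, clock 35
[6] DMA idle ∥ CU B:t5 (5c) ⇒ 5c, clock 40

end_cycle[5] = 35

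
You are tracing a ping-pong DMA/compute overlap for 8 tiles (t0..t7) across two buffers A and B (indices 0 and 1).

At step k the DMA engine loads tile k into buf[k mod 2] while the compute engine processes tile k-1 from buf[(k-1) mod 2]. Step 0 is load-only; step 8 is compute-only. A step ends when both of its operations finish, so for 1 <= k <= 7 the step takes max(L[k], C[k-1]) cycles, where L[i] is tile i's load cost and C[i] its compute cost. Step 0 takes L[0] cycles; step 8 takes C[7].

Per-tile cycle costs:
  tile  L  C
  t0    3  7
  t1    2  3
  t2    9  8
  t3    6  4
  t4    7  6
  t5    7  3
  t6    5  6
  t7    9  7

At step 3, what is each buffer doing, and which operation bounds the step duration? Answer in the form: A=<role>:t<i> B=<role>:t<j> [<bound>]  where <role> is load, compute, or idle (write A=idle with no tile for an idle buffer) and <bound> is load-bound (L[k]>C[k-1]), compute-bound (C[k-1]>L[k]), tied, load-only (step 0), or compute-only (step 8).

step 3: A=compute:t2 B=load:t3 [compute-bound]

[0] DMA t0→A (3c) ∥ CU idle ⇒ 3c, clock 3
[1] DMA t1→B (2c) ∥ CU A:t0 (7c) ⇒ 7c, clock 10
[2] DMA t2→A (9c) ∥ CU B:t1 (3c) ⇒ 9c, clock 19
[3] DMA t3→B (6c) ∥ CU A:t2 (8c) ⇒ 8c, clock 27
[4] DMA t4→A (7c) ∥ CU B:t3 (4c) ⇒ 7c, clock 34
[5] DMA t5→B (7c) ∥ CU A:t4 (6c) ⇒ 7c, clock 41
[6] DMA t6→A (5c) ∥ CU B:t5 (3c) ⇒ 5c, clock 46
[7] DMA t7→B (9c) ∥ CU A:t6 (6c) ⇒ 9c, clock 55
[8] DMA idle ∥ CU B:t7 (7c) ⇒ 7c, clock 62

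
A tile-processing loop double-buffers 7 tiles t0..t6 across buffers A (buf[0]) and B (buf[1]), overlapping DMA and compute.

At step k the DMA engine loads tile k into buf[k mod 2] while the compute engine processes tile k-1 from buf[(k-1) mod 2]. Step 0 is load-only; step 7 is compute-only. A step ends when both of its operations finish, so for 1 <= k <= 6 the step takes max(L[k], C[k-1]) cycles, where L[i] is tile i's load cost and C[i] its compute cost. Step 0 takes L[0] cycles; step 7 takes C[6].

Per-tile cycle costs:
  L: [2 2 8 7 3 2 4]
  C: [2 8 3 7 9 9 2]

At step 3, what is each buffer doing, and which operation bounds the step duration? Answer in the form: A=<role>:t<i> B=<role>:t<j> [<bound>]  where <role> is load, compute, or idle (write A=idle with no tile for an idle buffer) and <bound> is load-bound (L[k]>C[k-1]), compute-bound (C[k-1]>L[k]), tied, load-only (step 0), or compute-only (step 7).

step 0: L[0]=2 → dur=2, Σ=2 | A=load:t0 B=idle [load-only]
step 1: L[1]=2 C[0]=2 → dur=2, Σ=4 | A=compute:t0 B=load:t1 [tied]
step 2: L[2]=8 C[1]=8 → dur=8, Σ=12 | A=load:t2 B=compute:t1 [tied]
step 3: L[3]=7 C[2]=3 → dur=7, Σ=19 | A=compute:t2 B=load:t3 [load-bound]
step 4: L[4]=3 C[3]=7 → dur=7, Σ=26 | A=load:t4 B=compute:t3 [compute-bound]
step 5: L[5]=2 C[4]=9 → dur=9, Σ=35 | A=compute:t4 B=load:t5 [compute-bound]
step 6: L[6]=4 C[5]=9 → dur=9, Σ=44 | A=load:t6 B=compute:t5 [compute-bound]
step 7: C[6]=2 → dur=2, Σ=46 | A=compute:t6 B=idle [compute-only]

step 3: A=compute:t2 B=load:t3 [load-bound]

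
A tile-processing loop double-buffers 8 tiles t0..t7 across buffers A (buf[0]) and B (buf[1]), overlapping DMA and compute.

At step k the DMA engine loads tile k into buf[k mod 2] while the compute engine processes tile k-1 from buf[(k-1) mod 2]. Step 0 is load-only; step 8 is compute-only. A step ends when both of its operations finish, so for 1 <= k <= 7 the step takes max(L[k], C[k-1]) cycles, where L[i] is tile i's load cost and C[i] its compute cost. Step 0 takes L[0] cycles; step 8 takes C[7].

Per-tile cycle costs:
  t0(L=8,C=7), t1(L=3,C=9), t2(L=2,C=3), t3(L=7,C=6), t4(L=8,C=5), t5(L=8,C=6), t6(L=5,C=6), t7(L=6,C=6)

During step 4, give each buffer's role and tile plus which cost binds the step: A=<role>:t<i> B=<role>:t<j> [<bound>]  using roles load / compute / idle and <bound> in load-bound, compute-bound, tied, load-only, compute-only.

step 4: A=load:t4 B=compute:t3 [load-bound]

[0] DMA t0→A (8c) ∥ CU idle ⇒ 8c, clock 8
[1] DMA t1→B (3c) ∥ CU A:t0 (7c) ⇒ 7c, clock 15
[2] DMA t2→A (2c) ∥ CU B:t1 (9c) ⇒ 9c, clock 24
[3] DMA t3→B (7c) ∥ CU A:t2 (3c) ⇒ 7c, clock 31
[4] DMA t4→A (8c) ∥ CU B:t3 (6c) ⇒ 8c, clock 39
[5] DMA t5→B (8c) ∥ CU A:t4 (5c) ⇒ 8c, clock 47
[6] DMA t6→A (5c) ∥ CU B:t5 (6c) ⇒ 6c, clock 53
[7] DMA t7→B (6c) ∥ CU A:t6 (6c) ⇒ 6c, clock 59
[8] DMA idle ∥ CU B:t7 (6c) ⇒ 6c, clock 65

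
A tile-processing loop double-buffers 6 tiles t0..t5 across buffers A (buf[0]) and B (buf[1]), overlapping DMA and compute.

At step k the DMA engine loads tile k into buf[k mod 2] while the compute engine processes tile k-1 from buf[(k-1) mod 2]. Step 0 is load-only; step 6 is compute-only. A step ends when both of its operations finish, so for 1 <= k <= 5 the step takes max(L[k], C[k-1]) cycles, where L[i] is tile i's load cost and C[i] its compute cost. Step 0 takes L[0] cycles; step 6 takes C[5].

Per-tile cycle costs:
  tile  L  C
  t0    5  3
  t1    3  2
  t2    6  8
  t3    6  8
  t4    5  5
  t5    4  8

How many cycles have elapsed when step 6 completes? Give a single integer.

[0] DMA t0→A (5c) ∥ CU idle ⇒ 5c, clock 5
[1] DMA t1→B (3c) ∥ CU A:t0 (3c) ⇒ 3c, clock 8
[2] DMA t2→A (6c) ∥ CU B:t1 (2c) ⇒ 6c, clock 14
[3] DMA t3→B (6c) ∥ CU A:t2 (8c) ⇒ 8c, clock 22
[4] DMA t4→A (5c) ∥ CU B:t3 (8c) ⇒ 8c, clock 30
[5] DMA t5→B (4c) ∥ CU A:t4 (5c) ⇒ 5c, clock 35
[6] DMA idle ∥ CU B:t5 (8c) ⇒ 8c, clock 43

end_cycle[6] = 43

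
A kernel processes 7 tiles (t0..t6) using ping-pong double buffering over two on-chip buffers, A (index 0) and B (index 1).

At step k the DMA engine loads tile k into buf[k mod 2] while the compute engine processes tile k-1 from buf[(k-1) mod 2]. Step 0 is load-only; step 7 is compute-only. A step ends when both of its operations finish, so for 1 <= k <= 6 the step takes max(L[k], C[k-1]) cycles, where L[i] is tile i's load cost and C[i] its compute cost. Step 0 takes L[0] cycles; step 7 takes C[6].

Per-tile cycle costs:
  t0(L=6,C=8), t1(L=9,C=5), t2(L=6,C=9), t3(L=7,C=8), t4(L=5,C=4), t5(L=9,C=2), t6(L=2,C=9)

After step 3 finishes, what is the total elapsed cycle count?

  0. 6=6c; end=6; A:t0 B:-
  1. max(9,8)=9c; end=15; A:t0 B:t1
  2. max(6,5)=6c; end=21; A:t2 B:t1
  3. max(7,9)=9c; end=30; A:t2 B:t3
  4. max(5,8)=8c; end=38; A:t4 B:t3
  5. max(9,4)=9c; end=47; A:t4 B:t5
  6. max(2,2)=2c; end=49; A:t6 B:t5
  7. 9=9c; end=58; A:t6 B:t5

end_cycle[3] = 30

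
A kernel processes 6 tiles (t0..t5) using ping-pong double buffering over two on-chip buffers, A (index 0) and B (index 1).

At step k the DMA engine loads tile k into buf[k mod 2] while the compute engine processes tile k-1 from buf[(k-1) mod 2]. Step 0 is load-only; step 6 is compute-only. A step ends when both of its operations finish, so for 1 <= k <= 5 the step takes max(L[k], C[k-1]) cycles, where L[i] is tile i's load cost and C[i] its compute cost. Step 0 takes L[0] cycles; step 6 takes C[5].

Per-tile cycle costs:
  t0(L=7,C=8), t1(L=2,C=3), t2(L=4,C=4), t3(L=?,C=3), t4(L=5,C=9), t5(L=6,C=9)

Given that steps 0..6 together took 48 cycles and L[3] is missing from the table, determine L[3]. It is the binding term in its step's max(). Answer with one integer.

step 0 = dur = L[0]=7 = 7
step 1 = dur = max(L[1]=2, C[0]=8) = 8
step 2 = dur = max(L[2]=4, C[1]=3) = 4
step 3 = dur = max(L[3]=?, C[2]=4) = L[3]  (unknown; binding)
step 4 = dur = max(L[4]=5, C[3]=3) = 5
step 5 = dur = max(L[5]=6, C[4]=9) = 9
step 6 = dur = C[5]=9 = 9
sum of known step durations = 42
dur[3] = total - known = 48 - 42 = 6
L[3] is the binding max in step 3, so L[3] = dur[3] = 6

L[3] = 6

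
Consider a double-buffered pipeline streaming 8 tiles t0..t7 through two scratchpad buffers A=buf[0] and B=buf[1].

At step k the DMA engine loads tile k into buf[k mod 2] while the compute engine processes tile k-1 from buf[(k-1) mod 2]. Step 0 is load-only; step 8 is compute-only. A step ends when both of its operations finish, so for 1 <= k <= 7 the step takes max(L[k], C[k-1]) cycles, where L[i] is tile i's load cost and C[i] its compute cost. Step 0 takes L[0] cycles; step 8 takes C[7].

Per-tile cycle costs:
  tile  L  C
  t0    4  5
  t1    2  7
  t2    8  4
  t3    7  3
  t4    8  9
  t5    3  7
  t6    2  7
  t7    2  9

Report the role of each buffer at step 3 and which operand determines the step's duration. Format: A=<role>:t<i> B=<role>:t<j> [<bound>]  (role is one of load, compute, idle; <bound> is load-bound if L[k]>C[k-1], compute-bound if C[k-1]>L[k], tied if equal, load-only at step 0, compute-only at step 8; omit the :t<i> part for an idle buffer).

step 0: L[0]=4 → dur=4, Σ=4 | A=load:t0 B=idle [load-only]
step 1: L[1]=2 C[0]=5 → dur=5, Σ=9 | A=compute:t0 B=load:t1 [compute-bound]
step 2: L[2]=8 C[1]=7 → dur=8, Σ=17 | A=load:t2 B=compute:t1 [load-bound]
step 3: L[3]=7 C[2]=4 → dur=7, Σ=24 | A=compute:t2 B=load:t3 [load-bound]
step 4: L[4]=8 C[3]=3 → dur=8, Σ=32 | A=load:t4 B=compute:t3 [load-bound]
step 5: L[5]=3 C[4]=9 → dur=9, Σ=41 | A=compute:t4 B=load:t5 [compute-bound]
step 6: L[6]=2 C[5]=7 → dur=7, Σ=48 | A=load:t6 B=compute:t5 [compute-bound]
step 7: L[7]=2 C[6]=7 → dur=7, Σ=55 | A=compute:t6 B=load:t7 [compute-bound]
step 8: C[7]=9 → dur=9, Σ=64 | A=idle B=compute:t7 [compute-only]

step 3: A=compute:t2 B=load:t3 [load-bound]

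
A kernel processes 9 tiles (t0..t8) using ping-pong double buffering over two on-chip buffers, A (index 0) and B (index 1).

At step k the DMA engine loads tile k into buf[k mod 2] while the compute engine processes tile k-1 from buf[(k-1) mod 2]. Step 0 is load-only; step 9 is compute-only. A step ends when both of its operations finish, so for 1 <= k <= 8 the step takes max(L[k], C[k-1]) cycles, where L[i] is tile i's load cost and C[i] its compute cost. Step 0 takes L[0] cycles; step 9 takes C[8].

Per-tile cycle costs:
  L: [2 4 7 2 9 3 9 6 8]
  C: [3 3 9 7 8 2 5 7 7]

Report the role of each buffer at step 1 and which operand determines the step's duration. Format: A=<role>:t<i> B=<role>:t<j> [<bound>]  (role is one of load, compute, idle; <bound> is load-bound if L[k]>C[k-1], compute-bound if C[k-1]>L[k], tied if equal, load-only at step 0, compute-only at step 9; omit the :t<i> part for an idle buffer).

step 1: A=compute:t0 B=load:t1 [load-bound]

[0] DMA t0→A (2c) ∥ CU idle ⇒ 2c, clock 2
[1] DMA t1→B (4c) ∥ CU A:t0 (3c) ⇒ 4c, clock 6
[2] DMA t2→A (7c) ∥ CU B:t1 (3c) ⇒ 7c, clock 13
[3] DMA t3→B (2c) ∥ CU A:t2 (9c) ⇒ 9c, clock 22
[4] DMA t4→A (9c) ∥ CU B:t3 (7c) ⇒ 9c, clock 31
[5] DMA t5→B (3c) ∥ CU A:t4 (8c) ⇒ 8c, clock 39
[6] DMA t6→A (9c) ∥ CU B:t5 (2c) ⇒ 9c, clock 48
[7] DMA t7→B (6c) ∥ CU A:t6 (5c) ⇒ 6c, clock 54
[8] DMA t8→A (8c) ∥ CU B:t7 (7c) ⇒ 8c, clock 62
[9] DMA idle ∥ CU A:t8 (7c) ⇒ 7c, clock 69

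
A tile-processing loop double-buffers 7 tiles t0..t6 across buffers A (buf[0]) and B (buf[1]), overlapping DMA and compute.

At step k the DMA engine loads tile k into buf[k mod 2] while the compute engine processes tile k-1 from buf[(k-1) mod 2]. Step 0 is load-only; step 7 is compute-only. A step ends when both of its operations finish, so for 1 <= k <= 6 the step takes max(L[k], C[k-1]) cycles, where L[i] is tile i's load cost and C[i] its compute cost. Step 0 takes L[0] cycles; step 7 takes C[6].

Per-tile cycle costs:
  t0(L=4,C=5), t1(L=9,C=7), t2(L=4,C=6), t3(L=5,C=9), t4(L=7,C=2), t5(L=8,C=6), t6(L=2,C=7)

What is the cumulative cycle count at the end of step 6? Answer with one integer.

end_cycle[6] = 49

[0] DMA t0→A (4c) ∥ CU idle ⇒ 4c, clock 4
[1] DMA t1→B (9c) ∥ CU A:t0 (5c) ⇒ 9c, clock 13
[2] DMA t2→A (4c) ∥ CU B:t1 (7c) ⇒ 7c, clock 20
[3] DMA t3→B (5c) ∥ CU A:t2 (6c) ⇒ 6c, clock 26
[4] DMA t4→A (7c) ∥ CU B:t3 (9c) ⇒ 9c, clock 35
[5] DMA t5→B (8c) ∥ CU A:t4 (2c) ⇒ 8c, clock 43
[6] DMA t6→A (2c) ∥ CU B:t5 (6c) ⇒ 6c, clock 49
[7] DMA idle ∥ CU A:t6 (7c) ⇒ 7c, clock 56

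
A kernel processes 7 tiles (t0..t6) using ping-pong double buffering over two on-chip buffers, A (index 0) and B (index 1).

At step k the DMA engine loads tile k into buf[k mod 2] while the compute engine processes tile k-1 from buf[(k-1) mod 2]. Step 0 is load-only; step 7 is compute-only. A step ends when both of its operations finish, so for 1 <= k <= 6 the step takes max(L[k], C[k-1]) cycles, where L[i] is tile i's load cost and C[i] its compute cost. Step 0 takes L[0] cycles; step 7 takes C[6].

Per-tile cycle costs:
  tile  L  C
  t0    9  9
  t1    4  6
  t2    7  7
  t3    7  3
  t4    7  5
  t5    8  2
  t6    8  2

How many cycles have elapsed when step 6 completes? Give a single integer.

end_cycle[6] = 55

[0] DMA t0→A (9c) ∥ CU idle ⇒ 9c, clock 9
[1] DMA t1→B (4c) ∥ CU A:t0 (9c) ⇒ 9c, clock 18
[2] DMA t2→A (7c) ∥ CU B:t1 (6c) ⇒ 7c, clock 25
[3] DMA t3→B (7c) ∥ CU A:t2 (7c) ⇒ 7c, clock 32
[4] DMA t4→A (7c) ∥ CU B:t3 (3c) ⇒ 7c, clock 39
[5] DMA t5→B (8c) ∥ CU A:t4 (5c) ⇒ 8c, clock 47
[6] DMA t6→A (8c) ∥ CU B:t5 (2c) ⇒ 8c, clock 55
[7] DMA idle ∥ CU A:t6 (2c) ⇒ 2c, clock 57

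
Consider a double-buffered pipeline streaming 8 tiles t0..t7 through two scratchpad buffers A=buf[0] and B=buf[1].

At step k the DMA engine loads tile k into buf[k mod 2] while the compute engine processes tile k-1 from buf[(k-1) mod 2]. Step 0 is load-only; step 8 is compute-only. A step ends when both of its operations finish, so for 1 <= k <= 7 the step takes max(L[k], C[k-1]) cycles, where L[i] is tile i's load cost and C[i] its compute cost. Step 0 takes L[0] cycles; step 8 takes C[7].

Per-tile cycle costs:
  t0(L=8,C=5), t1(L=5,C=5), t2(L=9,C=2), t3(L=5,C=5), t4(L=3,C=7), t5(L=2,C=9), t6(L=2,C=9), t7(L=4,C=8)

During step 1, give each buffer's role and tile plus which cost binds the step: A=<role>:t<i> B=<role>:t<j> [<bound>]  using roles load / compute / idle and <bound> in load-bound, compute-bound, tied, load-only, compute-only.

k=0 load=t0/8c comp=- wait=8 total=8
k=1 load=t1/5c comp=t0/5c wait=5 total=13
k=2 load=t2/9c comp=t1/5c wait=9 total=22
k=3 load=t3/5c comp=t2/2c wait=5 total=27
k=4 load=t4/3c comp=t3/5c wait=5 total=32
k=5 load=t5/2c comp=t4/7c wait=7 total=39
k=6 load=t6/2c comp=t5/9c wait=9 total=48
k=7 load=t7/4c comp=t6/9c wait=9 total=57
k=8 load=- comp=t7/8c wait=8 total=65

step 1: A=compute:t0 B=load:t1 [tied]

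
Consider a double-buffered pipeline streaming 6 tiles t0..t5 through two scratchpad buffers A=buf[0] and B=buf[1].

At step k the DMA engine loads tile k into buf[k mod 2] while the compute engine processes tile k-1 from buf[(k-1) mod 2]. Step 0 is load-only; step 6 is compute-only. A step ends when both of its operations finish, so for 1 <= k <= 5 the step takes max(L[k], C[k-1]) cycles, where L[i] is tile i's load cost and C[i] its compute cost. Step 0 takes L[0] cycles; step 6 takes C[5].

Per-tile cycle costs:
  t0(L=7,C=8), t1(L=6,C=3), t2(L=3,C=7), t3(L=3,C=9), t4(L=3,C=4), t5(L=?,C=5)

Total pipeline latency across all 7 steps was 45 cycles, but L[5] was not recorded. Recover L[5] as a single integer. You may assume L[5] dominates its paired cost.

step 0 | dur = L[0]=7 = 7
step 1 | dur = max(L[1]=6, C[0]=8) = 8
step 2 | dur = max(L[2]=3, C[1]=3) = 3
step 3 | dur = max(L[3]=3, C[2]=7) = 7
step 4 | dur = max(L[4]=3, C[3]=9) = 9
step 5 | dur = max(L[5]=?, C[4]=4) = L[5]  (unknown; binding)
step 6 | dur = C[5]=5 = 5
sum of known step durations = 39
dur[5] = total - known = 45 - 39 = 6
L[5] is the binding max in step 5, so L[5] = dur[5] = 6

L[5] = 6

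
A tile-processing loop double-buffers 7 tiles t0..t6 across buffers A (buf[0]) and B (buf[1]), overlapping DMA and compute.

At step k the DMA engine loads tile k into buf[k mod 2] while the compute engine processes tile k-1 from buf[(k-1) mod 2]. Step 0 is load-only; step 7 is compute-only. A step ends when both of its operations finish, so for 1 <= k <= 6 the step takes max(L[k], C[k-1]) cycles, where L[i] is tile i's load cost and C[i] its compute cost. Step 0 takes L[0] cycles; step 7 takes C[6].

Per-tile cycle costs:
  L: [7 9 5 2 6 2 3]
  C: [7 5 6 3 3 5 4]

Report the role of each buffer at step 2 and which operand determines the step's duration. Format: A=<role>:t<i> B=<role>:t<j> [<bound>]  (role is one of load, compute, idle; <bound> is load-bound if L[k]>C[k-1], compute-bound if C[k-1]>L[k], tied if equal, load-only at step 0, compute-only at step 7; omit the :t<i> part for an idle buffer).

k=0 load=t0/7c comp=- wait=7 total=7
k=1 load=t1/9c comp=t0/7c wait=9 total=16
k=2 load=t2/5c comp=t1/5c wait=5 total=21
k=3 load=t3/2c comp=t2/6c wait=6 total=27
k=4 load=t4/6c comp=t3/3c wait=6 total=33
k=5 load=t5/2c comp=t4/3c wait=3 total=36
k=6 load=t6/3c comp=t5/5c wait=5 total=41
k=7 load=- comp=t6/4c wait=4 total=45

step 2: A=load:t2 B=compute:t1 [tied]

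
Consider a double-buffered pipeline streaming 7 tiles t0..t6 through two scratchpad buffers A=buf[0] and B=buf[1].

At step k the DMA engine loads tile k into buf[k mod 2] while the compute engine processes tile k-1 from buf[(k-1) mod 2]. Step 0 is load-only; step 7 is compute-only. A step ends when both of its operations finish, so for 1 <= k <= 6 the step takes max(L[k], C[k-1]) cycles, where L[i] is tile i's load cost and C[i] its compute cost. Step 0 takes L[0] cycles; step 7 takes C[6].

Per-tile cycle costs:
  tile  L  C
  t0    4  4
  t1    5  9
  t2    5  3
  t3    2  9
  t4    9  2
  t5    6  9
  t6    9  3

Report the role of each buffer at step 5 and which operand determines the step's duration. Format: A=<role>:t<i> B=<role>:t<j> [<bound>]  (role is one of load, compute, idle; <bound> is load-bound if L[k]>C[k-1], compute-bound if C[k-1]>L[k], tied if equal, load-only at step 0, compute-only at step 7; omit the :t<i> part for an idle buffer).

k=0 load=t0/4c comp=- wait=4 total=4
k=1 load=t1/5c comp=t0/4c wait=5 total=9
k=2 load=t2/5c comp=t1/9c wait=9 total=18
k=3 load=t3/2c comp=t2/3c wait=3 total=21
k=4 load=t4/9c comp=t3/9c wait=9 total=30
k=5 load=t5/6c comp=t4/2c wait=6 total=36
k=6 load=t6/9c comp=t5/9c wait=9 total=45
k=7 load=- comp=t6/3c wait=3 total=48

step 5: A=compute:t4 B=load:t5 [load-bound]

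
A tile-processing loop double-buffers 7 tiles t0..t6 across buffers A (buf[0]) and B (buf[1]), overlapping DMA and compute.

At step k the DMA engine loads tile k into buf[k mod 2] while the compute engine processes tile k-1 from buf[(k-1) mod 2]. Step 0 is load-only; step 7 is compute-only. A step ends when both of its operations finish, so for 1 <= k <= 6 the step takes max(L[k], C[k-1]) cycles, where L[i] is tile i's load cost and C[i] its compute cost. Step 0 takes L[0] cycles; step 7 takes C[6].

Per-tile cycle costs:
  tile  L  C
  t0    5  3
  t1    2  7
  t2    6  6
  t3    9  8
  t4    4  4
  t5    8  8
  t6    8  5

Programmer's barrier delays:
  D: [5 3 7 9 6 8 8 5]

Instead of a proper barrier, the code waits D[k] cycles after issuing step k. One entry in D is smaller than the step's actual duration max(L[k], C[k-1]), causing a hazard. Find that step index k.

hazard at step 4

[0] required=L[0]=5=5 vs D=5 ok
[1] required=max(L[1]=2,C[0]=3)=3 vs D=3 ok
[2] required=max(L[2]=6,C[1]=7)=7 vs D=7 ok
[3] required=max(L[3]=9,C[2]=6)=9 vs D=9 ok
[4] required=max(L[4]=4,C[3]=8)=8 vs D=6 SHORT
[5] required=max(L[5]=8,C[4]=4)=8 vs D=8 ok
[6] required=max(L[6]=8,C[5]=8)=8 vs D=8 ok
[7] required=C[6]=5=5 vs D=5 ok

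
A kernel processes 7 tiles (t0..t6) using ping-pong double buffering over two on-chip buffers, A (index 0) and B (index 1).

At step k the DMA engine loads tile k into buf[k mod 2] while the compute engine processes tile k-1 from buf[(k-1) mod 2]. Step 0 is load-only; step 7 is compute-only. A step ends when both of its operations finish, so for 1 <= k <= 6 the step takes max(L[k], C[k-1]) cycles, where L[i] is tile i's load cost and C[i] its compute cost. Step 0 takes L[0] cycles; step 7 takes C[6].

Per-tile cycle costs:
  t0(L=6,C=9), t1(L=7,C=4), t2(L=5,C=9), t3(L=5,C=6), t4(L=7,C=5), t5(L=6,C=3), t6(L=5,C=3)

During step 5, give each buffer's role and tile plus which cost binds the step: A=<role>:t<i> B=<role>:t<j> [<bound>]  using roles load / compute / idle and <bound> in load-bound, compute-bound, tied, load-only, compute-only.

k=0 load=t0/6c comp=- wait=6 total=6
k=1 load=t1/7c comp=t0/9c wait=9 total=15
k=2 load=t2/5c comp=t1/4c wait=5 total=20
k=3 load=t3/5c comp=t2/9c wait=9 total=29
k=4 load=t4/7c comp=t3/6c wait=7 total=36
k=5 load=t5/6c comp=t4/5c wait=6 total=42
k=6 load=t6/5c comp=t5/3c wait=5 total=47
k=7 load=- comp=t6/3c wait=3 total=50

step 5: A=compute:t4 B=load:t5 [load-bound]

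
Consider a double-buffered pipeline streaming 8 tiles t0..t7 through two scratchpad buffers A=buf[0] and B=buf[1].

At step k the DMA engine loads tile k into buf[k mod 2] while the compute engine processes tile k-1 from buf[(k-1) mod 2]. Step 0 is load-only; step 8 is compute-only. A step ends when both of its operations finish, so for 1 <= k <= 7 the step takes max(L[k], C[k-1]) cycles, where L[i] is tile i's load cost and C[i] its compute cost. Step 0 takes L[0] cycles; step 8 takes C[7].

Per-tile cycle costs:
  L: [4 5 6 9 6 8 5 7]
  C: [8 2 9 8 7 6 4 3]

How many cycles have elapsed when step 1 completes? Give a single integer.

end_cycle[1] = 12

[0] DMA t0→A (4c) ∥ CU idle ⇒ 4c, clock 4
[1] DMA t1→B (5c) ∥ CU A:t0 (8c) ⇒ 8c, clock 12
[2] DMA t2→A (6c) ∥ CU B:t1 (2c) ⇒ 6c, clock 18
[3] DMA t3→B (9c) ∥ CU A:t2 (9c) ⇒ 9c, clock 27
[4] DMA t4→A (6c) ∥ CU B:t3 (8c) ⇒ 8c, clock 35
[5] DMA t5→B (8c) ∥ CU A:t4 (7c) ⇒ 8c, clock 43
[6] DMA t6→A (5c) ∥ CU B:t5 (6c) ⇒ 6c, clock 49
[7] DMA t7→B (7c) ∥ CU A:t6 (4c) ⇒ 7c, clock 56
[8] DMA idle ∥ CU B:t7 (3c) ⇒ 3c, clock 59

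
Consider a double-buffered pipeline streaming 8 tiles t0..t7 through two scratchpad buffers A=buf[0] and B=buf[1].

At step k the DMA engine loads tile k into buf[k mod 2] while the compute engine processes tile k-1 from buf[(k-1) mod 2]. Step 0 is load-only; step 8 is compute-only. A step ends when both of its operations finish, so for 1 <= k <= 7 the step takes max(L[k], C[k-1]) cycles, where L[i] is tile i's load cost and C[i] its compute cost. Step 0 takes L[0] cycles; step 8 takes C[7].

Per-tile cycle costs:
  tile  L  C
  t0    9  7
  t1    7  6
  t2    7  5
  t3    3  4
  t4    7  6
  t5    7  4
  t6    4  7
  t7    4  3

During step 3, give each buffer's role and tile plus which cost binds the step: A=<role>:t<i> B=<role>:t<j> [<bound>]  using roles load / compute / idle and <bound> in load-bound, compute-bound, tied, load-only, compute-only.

step 3: A=compute:t2 B=load:t3 [compute-bound]

  0. 9=9c; end=9; A:t0 B:-
  1. max(7,7)=7c; end=16; A:t0 B:t1
  2. max(7,6)=7c; end=23; A:t2 B:t1
  3. max(3,5)=5c; end=28; A:t2 B:t3
  4. max(7,4)=7c; end=35; A:t4 B:t3
  5. max(7,6)=7c; end=42; A:t4 B:t5
  6. max(4,4)=4c; end=46; A:t6 B:t5
  7. max(4,7)=7c; end=53; A:t6 B:t7
  8. 3=3c; end=56; A:t6 B:t7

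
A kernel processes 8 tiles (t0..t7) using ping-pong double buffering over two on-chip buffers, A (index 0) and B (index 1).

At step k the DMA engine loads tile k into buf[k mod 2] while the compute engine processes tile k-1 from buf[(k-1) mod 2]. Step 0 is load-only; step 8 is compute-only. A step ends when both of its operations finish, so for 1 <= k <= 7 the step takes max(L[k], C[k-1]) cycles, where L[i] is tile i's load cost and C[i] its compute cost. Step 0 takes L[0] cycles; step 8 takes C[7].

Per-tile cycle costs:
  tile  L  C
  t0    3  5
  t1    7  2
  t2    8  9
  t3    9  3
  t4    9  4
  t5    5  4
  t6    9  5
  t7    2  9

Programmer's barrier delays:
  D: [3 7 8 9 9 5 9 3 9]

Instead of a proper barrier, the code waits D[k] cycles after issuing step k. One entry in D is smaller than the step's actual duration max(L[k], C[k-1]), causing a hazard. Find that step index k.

hazard at step 7

[0] required=L[0]=3=3 vs D=3 ok
[1] required=max(L[1]=7,C[0]=5)=7 vs D=7 ok
[2] required=max(L[2]=8,C[1]=2)=8 vs D=8 ok
[3] required=max(L[3]=9,C[2]=9)=9 vs D=9 ok
[4] required=max(L[4]=9,C[3]=3)=9 vs D=9 ok
[5] required=max(L[5]=5,C[4]=4)=5 vs D=5 ok
[6] required=max(L[6]=9,C[5]=4)=9 vs D=9 ok
[7] required=max(L[7]=2,C[6]=5)=5 vs D=3 SHORT
[8] required=C[7]=9=9 vs D=9 ok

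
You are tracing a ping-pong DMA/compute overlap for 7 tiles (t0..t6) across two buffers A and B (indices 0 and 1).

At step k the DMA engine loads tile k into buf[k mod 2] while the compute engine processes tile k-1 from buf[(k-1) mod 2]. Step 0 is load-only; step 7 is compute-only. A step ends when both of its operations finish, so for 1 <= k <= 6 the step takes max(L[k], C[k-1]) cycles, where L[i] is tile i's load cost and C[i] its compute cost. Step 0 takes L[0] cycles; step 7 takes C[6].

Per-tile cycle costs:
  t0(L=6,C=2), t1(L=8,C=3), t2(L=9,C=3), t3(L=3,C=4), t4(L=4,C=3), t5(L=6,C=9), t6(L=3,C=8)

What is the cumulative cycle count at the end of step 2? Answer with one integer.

end_cycle[2] = 23

  0. 6=6c; end=6; A:t0 B:-
  1. max(8,2)=8c; end=14; A:t0 B:t1
  2. max(9,3)=9c; end=23; A:t2 B:t1
  3. max(3,3)=3c; end=26; A:t2 B:t3
  4. max(4,4)=4c; end=30; A:t4 B:t3
  5. max(6,3)=6c; end=36; A:t4 B:t5
  6. max(3,9)=9c; end=45; A:t6 B:t5
  7. 8=8c; end=53; A:t6 B:t5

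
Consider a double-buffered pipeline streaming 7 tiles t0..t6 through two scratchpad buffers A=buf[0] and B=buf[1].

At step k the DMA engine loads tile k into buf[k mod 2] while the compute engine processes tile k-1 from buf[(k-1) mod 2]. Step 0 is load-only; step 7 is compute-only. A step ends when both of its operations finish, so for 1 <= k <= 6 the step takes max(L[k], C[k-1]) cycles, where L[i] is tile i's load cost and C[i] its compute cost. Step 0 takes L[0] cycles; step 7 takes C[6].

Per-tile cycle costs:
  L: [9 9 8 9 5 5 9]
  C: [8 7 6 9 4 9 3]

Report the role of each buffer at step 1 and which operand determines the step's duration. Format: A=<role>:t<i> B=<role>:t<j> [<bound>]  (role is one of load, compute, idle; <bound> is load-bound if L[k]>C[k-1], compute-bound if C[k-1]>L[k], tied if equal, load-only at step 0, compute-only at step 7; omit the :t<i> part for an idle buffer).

step 1: A=compute:t0 B=load:t1 [load-bound]

[0] DMA t0→A (9c) ∥ CU idle ⇒ 9c, clock 9
[1] DMA t1→B (9c) ∥ CU A:t0 (8c) ⇒ 9c, clock 18
[2] DMA t2→A (8c) ∥ CU B:t1 (7c) ⇒ 8c, clock 26
[3] DMA t3→B (9c) ∥ CU A:t2 (6c) ⇒ 9c, clock 35
[4] DMA t4→A (5c) ∥ CU B:t3 (9c) ⇒ 9c, clock 44
[5] DMA t5→B (5c) ∥ CU A:t4 (4c) ⇒ 5c, clock 49
[6] DMA t6→A (9c) ∥ CU B:t5 (9c) ⇒ 9c, clock 58
[7] DMA idle ∥ CU A:t6 (3c) ⇒ 3c, clock 61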